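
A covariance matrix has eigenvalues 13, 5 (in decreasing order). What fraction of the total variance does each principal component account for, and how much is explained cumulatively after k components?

Step 1 — total variance = trace(Sigma) = Σ λ_i = 13 + 5 = 18.

Step 2 — fraction explained by component i = λ_i / Σ λ:
  PC1: 13/18 = 0.7222
  PC2: 5/18 = 0.2778

Step 3 — cumulative fraction after k components = (λ_1 + ... + λ_k) / Σ λ:
  k = 1: 13/18 = 0.7222
  k = 2: (13 + 5)/18 = 18/18 = 1

Summary (fraction, with percent):

explained: PC1 0.7222 (72.22%), PC2 0.2778 (27.78%);  cumulative: 0.7222, 1


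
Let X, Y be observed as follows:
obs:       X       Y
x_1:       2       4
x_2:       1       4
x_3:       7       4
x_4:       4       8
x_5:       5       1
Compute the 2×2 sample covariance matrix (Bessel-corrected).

Step 1 — column means:
  mean(X) = (2 + 1 + 7 + 4 + 5) / 5 = 19/5 = 3.8
  mean(Y) = (4 + 4 + 4 + 8 + 1) / 5 = 21/5 = 4.2

Step 2 — sample covariance S[i,j] = (1/(n-1)) · Σ_k (x_{k,i} - mean_i) · (x_{k,j} - mean_j), with n-1 = 4.
  S[X,X] = ((-1.8)·(-1.8) + (-2.8)·(-2.8) + (3.2)·(3.2) + (0.2)·(0.2) + (1.2)·(1.2)) / 4 = 22.8/4 = 5.7
  S[X,Y] = ((-1.8)·(-0.2) + (-2.8)·(-0.2) + (3.2)·(-0.2) + (0.2)·(3.8) + (1.2)·(-3.2)) / 4 = -2.8/4 = -0.7
  S[Y,Y] = ((-0.2)·(-0.2) + (-0.2)·(-0.2) + (-0.2)·(-0.2) + (3.8)·(3.8) + (-3.2)·(-3.2)) / 4 = 24.8/4 = 6.2

S is symmetric (S[j,i] = S[i,j]). Assembling:

S = [[5.7, -0.7],
 [-0.7, 6.2]]


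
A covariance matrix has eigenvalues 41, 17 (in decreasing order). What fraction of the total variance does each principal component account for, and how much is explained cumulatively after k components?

Step 1 — total variance = trace(Sigma) = Σ λ_i = 41 + 17 = 58.

Step 2 — fraction explained by component i = λ_i / Σ λ:
  PC1: 41/58 = 0.7069
  PC2: 17/58 = 0.2931

Step 3 — cumulative fraction after k components = (λ_1 + ... + λ_k) / Σ λ:
  k = 1: 41/58 = 0.7069
  k = 2: (41 + 17)/58 = 58/58 = 1

Summary (fraction, with percent):

explained: PC1 0.7069 (70.69%), PC2 0.2931 (29.31%);  cumulative: 0.7069, 1


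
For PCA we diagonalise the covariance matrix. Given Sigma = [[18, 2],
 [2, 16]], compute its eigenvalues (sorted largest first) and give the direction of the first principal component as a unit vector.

Step 1 — characteristic polynomial of 2×2 Sigma:
  det(Sigma - λI) = λ² - trace · λ + det = 0.
  trace = 18 + 16 = 34, det = 18·16 - (2)² = 284.
Step 2 — discriminant:
  Δ = trace² - 4·det = 1156 - 1136 = 20.
Step 3 — eigenvalues:
  λ = (trace ± √Δ)/2 = (34 ± 4.4721)/2,
  λ_1 = 19.2361,  λ_2 = 14.7639.

Step 4 — unit eigenvector for λ_1: solve (Sigma - λ_1 I)v = 0. First row:
  (18 - 19.2361)·v_x + (2)·v_y = 0, i.e. (-1.2361)·v_x + (2)·v_y = 0,
  so v ∝ (b, λ_1 - a) = (2, 1.2361) = u.
  ||u|| = √((2)² + (1.2361)²) = √(5.5279) ≈ 2.3511,
  v_1 = u/||u|| ≈ (0.8507, 0.5257) (||v_1|| = 1).

λ_1 = 19.2361,  λ_2 = 14.7639;  v_1 ≈ (0.8507, 0.5257)


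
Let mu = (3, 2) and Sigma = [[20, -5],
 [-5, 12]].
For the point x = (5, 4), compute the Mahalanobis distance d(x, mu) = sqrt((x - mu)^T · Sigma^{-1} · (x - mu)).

Step 1 — centre the observation: (x - mu) = (2, 2).

Step 2 — invert Sigma. det(Sigma) = 20·12 - (-5)² = 215.
  Sigma^{-1} = (1/det) · [[d, -b], [-b, a]] = [[0.0558, 0.0233],
 [0.0233, 0.093]].

Step 3 — form the quadratic (x - mu)^T · Sigma^{-1} · (x - mu):
  Sigma^{-1} · (x - mu) = (0.1581, 0.2326).
  (x - mu)^T · [Sigma^{-1} · (x - mu)] = (2)·(0.1581) + (2)·(0.2326) = 0.7814.

Step 4 — take square root: d = √(0.7814) ≈ 0.884.

d(x, mu) = √(0.7814) ≈ 0.884


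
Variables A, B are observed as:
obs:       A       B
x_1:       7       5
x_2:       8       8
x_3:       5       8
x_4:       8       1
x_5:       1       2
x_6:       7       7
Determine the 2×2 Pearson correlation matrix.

Step 1 — column means:
  mean(A) = (7 + 8 + 5 + 8 + 1 + 7) / 6 = 36/6 = 6
  mean(B) = (5 + 8 + 8 + 1 + 2 + 7) / 6 = 31/6 = 5.1667

Step 2 — sample variances and covariances s[i,j] = (1/(n-1)) · Σ_k (x_{k,i} - mean_i) · (x_{k,j} - mean_j), with n-1 = 5:
  s[A,A] = ((1)·(1) + (2)·(2) + (-1)·(-1) + (2)·(2) + (-5)·(-5) + (1)·(1)) / 5 = 36/5 = 7.2
  s[A,B] = ((1)·(-0.1667) + (2)·(2.8333) + (-1)·(2.8333) + (2)·(-4.1667) + (-5)·(-3.1667) + (1)·(1.8333)) / 5 = 12/5 = 2.4
  s[B,B] = ((-0.1667)·(-0.1667) + (2.8333)·(2.8333) + (2.8333)·(2.8333) + (-4.1667)·(-4.1667) + (-3.1667)·(-3.1667) + (1.8333)·(1.8333)) / 5 = 46.8333/5 = 9.3667
  Sample standard deviations s_i = √(s[i,i]):
  s(A) = √(7.2) = 2.6833
  s(B) = √(9.3667) = 3.0605

Step 3 — r_{ij} = s_{ij} / (s_i · s_j):
  r[A,A] = 1 (diagonal).
  r[A,B] = 2.4 / (2.6833 · 3.0605) = 2.4 / 8.2122 = 0.2922
  r[B,B] = 1 (diagonal).

R is symmetric with unit diagonal. Assembling:

R = [[1, 0.2922],
 [0.2922, 1]]


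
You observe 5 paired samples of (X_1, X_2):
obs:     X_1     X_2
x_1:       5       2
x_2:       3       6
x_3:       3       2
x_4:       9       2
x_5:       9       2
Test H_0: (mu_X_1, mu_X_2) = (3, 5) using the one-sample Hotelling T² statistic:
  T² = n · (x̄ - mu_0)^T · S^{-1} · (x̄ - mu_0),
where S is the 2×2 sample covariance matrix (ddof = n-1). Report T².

Step 1 — sample mean vector:
  mean(X_1) = (5 + 3 + 3 + 9 + 9) / 5 = 29/5 = 5.8
  mean(X_2) = (2 + 6 + 2 + 2 + 2) / 5 = 14/5 = 2.8
  x̄ = (5.8, 2.8),  deviation x̄ - mu_0 = (5.8, 2.8) - (3, 5) = (2.8, -2.2).

Step 2 — sample covariance matrix, S[i,j] = (1/(n-1)) · Σ_k (x_{k,i} - mean_i) · (x_{k,j} - mean_j), divisor n-1 = 4:
  S[X_1,X_1] = ((-0.8)·(-0.8) + (-2.8)·(-2.8) + (-2.8)·(-2.8) + (3.2)·(3.2) + (3.2)·(3.2)) / 4 = 36.8/4 = 9.2
  S[X_1,X_2] = ((-0.8)·(-0.8) + (-2.8)·(3.2) + (-2.8)·(-0.8) + (3.2)·(-0.8) + (3.2)·(-0.8)) / 4 = -11.2/4 = -2.8
  S[X_2,X_2] = ((-0.8)·(-0.8) + (3.2)·(3.2) + (-0.8)·(-0.8) + (-0.8)·(-0.8) + (-0.8)·(-0.8)) / 4 = 12.8/4 = 3.2
  S = [[9.2, -2.8],
 [-2.8, 3.2]].

Step 3 — invert S. det(S) = 9.2·3.2 - (-2.8)² = 21.6.
  S^{-1} = (1/det) · [[d, -b], [-b, a]] = [[0.1481, 0.1296],
 [0.1296, 0.4259]].

Step 4 — quadratic form (x̄ - mu_0)^T · S^{-1} · (x̄ - mu_0):
  S^{-1} · (x̄ - mu_0) = (0.1296, -0.5741),
  (x̄ - mu_0)^T · [...] = (2.8)·(0.1296) + (-2.2)·(-0.5741) = 1.6259.

Step 5 — scale by n: T² = 5 · 1.6259 = 8.1296.

T² ≈ 8.1296


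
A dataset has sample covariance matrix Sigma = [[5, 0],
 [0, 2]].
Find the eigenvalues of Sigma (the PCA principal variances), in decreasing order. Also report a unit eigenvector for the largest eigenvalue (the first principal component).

Step 1 — characteristic polynomial of 2×2 Sigma:
  det(Sigma - λI) = λ² - trace · λ + det = 0.
  trace = 5 + 2 = 7, det = 5·2 - (0)² = 10.
Step 2 — discriminant:
  Δ = trace² - 4·det = 49 - 40 = 9.
Step 3 — eigenvalues:
  λ = (trace ± √Δ)/2 = (7 ± 3)/2,
  λ_1 = 5,  λ_2 = 2.

Step 4 — unit eigenvector for λ_1: Sigma is diagonal, so its eigenvectors are the coordinate axes. λ_1 = 5 is the diagonal entry on the first coordinate axis, hence
  v_1 = (1, 0) (||v_1|| = 1).

λ_1 = 5,  λ_2 = 2;  v_1 ≈ (1, 0)


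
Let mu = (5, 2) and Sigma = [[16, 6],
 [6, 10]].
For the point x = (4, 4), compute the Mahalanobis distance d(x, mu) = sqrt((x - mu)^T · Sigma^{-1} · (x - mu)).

Step 1 — centre the observation: (x - mu) = (-1, 2).

Step 2 — invert Sigma. det(Sigma) = 16·10 - (6)² = 124.
  Sigma^{-1} = (1/det) · [[d, -b], [-b, a]] = [[0.0806, -0.0484],
 [-0.0484, 0.129]].

Step 3 — form the quadratic (x - mu)^T · Sigma^{-1} · (x - mu):
  Sigma^{-1} · (x - mu) = (-0.1774, 0.3065).
  (x - mu)^T · [Sigma^{-1} · (x - mu)] = (-1)·(-0.1774) + (2)·(0.3065) = 0.7903.

Step 4 — take square root: d = √(0.7903) ≈ 0.889.

d(x, mu) = √(0.7903) ≈ 0.889


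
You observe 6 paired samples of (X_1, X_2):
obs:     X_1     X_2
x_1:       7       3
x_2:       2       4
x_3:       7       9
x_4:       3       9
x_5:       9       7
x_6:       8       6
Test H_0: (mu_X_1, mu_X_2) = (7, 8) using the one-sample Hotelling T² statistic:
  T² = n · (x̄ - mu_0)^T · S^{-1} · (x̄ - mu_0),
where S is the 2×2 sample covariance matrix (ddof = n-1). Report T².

Step 1 — sample mean vector:
  mean(X_1) = (7 + 2 + 7 + 3 + 9 + 8) / 6 = 36/6 = 6
  mean(X_2) = (3 + 4 + 9 + 9 + 7 + 6) / 6 = 38/6 = 6.3333
  x̄ = (6, 6.3333),  deviation x̄ - mu_0 = (6, 6.3333) - (7, 8) = (-1, -1.6667).

Step 2 — sample covariance matrix, S[i,j] = (1/(n-1)) · Σ_k (x_{k,i} - mean_i) · (x_{k,j} - mean_j), divisor n-1 = 5:
  S[X_1,X_1] = ((1)·(1) + (-4)·(-4) + (1)·(1) + (-3)·(-3) + (3)·(3) + (2)·(2)) / 5 = 40/5 = 8
  S[X_1,X_2] = ((1)·(-3.3333) + (-4)·(-2.3333) + (1)·(2.6667) + (-3)·(2.6667) + (3)·(0.6667) + (2)·(-0.3333)) / 5 = 2/5 = 0.4
  S[X_2,X_2] = ((-3.3333)·(-3.3333) + (-2.3333)·(-2.3333) + (2.6667)·(2.6667) + (2.6667)·(2.6667) + (0.6667)·(0.6667) + (-0.3333)·(-0.3333)) / 5 = 31.3333/5 = 6.2667
  S = [[8, 0.4],
 [0.4, 6.2667]].

Step 3 — invert S. det(S) = 8·6.2667 - (0.4)² = 49.9733.
  S^{-1} = (1/det) · [[d, -b], [-b, a]] = [[0.1254, -0.008],
 [-0.008, 0.1601]].

Step 4 — quadratic form (x̄ - mu_0)^T · S^{-1} · (x̄ - mu_0):
  S^{-1} · (x̄ - mu_0) = (-0.1121, -0.2588),
  (x̄ - mu_0)^T · [...] = (-1)·(-0.1121) + (-1.6667)·(-0.2588) = 0.5434.

Step 5 — scale by n: T² = 6 · 0.5434 = 3.2604.

T² ≈ 3.2604


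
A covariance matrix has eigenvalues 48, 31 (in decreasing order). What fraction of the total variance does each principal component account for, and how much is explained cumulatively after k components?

Step 1 — total variance = trace(Sigma) = Σ λ_i = 48 + 31 = 79.

Step 2 — fraction explained by component i = λ_i / Σ λ:
  PC1: 48/79 = 0.6076
  PC2: 31/79 = 0.3924

Step 3 — cumulative fraction after k components = (λ_1 + ... + λ_k) / Σ λ:
  k = 1: 48/79 = 0.6076
  k = 2: (48 + 31)/79 = 79/79 = 1

Summary (fraction, with percent):

explained: PC1 0.6076 (60.76%), PC2 0.3924 (39.24%);  cumulative: 0.6076, 1


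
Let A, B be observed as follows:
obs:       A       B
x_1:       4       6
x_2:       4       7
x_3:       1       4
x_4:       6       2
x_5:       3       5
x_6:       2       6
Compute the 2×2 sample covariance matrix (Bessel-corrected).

Step 1 — column means:
  mean(A) = (4 + 4 + 1 + 6 + 3 + 2) / 6 = 20/6 = 3.3333
  mean(B) = (6 + 7 + 4 + 2 + 5 + 6) / 6 = 30/6 = 5

Step 2 — sample covariance S[i,j] = (1/(n-1)) · Σ_k (x_{k,i} - mean_i) · (x_{k,j} - mean_j), with n-1 = 5.
  S[A,A] = ((0.6667)·(0.6667) + (0.6667)·(0.6667) + (-2.3333)·(-2.3333) + (2.6667)·(2.6667) + (-0.3333)·(-0.3333) + (-1.3333)·(-1.3333)) / 5 = 15.3333/5 = 3.0667
  S[A,B] = ((0.6667)·(1) + (0.6667)·(2) + (-2.3333)·(-1) + (2.6667)·(-3) + (-0.3333)·(0) + (-1.3333)·(1)) / 5 = -5/5 = -1
  S[B,B] = ((1)·(1) + (2)·(2) + (-1)·(-1) + (-3)·(-3) + (0)·(0) + (1)·(1)) / 5 = 16/5 = 3.2

S is symmetric (S[j,i] = S[i,j]). Assembling:

S = [[3.0667, -1],
 [-1, 3.2]]


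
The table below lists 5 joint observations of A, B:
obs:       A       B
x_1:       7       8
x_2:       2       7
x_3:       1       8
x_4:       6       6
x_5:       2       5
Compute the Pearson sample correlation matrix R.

Step 1 — column means:
  mean(A) = (7 + 2 + 1 + 6 + 2) / 5 = 18/5 = 3.6
  mean(B) = (8 + 7 + 8 + 6 + 5) / 5 = 34/5 = 6.8

Step 2 — sample variances and covariances s[i,j] = (1/(n-1)) · Σ_k (x_{k,i} - mean_i) · (x_{k,j} - mean_j), with n-1 = 4:
  s[A,A] = ((3.4)·(3.4) + (-1.6)·(-1.6) + (-2.6)·(-2.6) + (2.4)·(2.4) + (-1.6)·(-1.6)) / 4 = 29.2/4 = 7.3
  s[A,B] = ((3.4)·(1.2) + (-1.6)·(0.2) + (-2.6)·(1.2) + (2.4)·(-0.8) + (-1.6)·(-1.8)) / 4 = 1.6/4 = 0.4
  s[B,B] = ((1.2)·(1.2) + (0.2)·(0.2) + (1.2)·(1.2) + (-0.8)·(-0.8) + (-1.8)·(-1.8)) / 4 = 6.8/4 = 1.7
  Sample standard deviations s_i = √(s[i,i]):
  s(A) = √(7.3) = 2.7019
  s(B) = √(1.7) = 1.3038

Step 3 — r_{ij} = s_{ij} / (s_i · s_j):
  r[A,A] = 1 (diagonal).
  r[A,B] = 0.4 / (2.7019 · 1.3038) = 0.4 / 3.5228 = 0.1135
  r[B,B] = 1 (diagonal).

R is symmetric with unit diagonal. Assembling:

R = [[1, 0.1135],
 [0.1135, 1]]


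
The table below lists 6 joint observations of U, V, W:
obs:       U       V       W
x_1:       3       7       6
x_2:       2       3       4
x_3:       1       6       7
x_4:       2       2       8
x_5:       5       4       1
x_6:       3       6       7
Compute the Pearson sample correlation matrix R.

Step 1 — column means:
  mean(U) = (3 + 2 + 1 + 2 + 5 + 3) / 6 = 16/6 = 2.6667
  mean(V) = (7 + 3 + 6 + 2 + 4 + 6) / 6 = 28/6 = 4.6667
  mean(W) = (6 + 4 + 7 + 8 + 1 + 7) / 6 = 33/6 = 5.5

Step 2 — sample variances and covariances s[i,j] = (1/(n-1)) · Σ_k (x_{k,i} - mean_i) · (x_{k,j} - mean_j), with n-1 = 5:
  s[U,U] = ((0.3333)·(0.3333) + (-0.6667)·(-0.6667) + (-1.6667)·(-1.6667) + (-0.6667)·(-0.6667) + (2.3333)·(2.3333) + (0.3333)·(0.3333)) / 5 = 9.3333/5 = 1.8667
  s[U,V] = ((0.3333)·(2.3333) + (-0.6667)·(-1.6667) + (-1.6667)·(1.3333) + (-0.6667)·(-2.6667) + (2.3333)·(-0.6667) + (0.3333)·(1.3333)) / 5 = 0.3333/5 = 0.0667
  s[U,W] = ((0.3333)·(0.5) + (-0.6667)·(-1.5) + (-1.6667)·(1.5) + (-0.6667)·(2.5) + (2.3333)·(-4.5) + (0.3333)·(1.5)) / 5 = -13/5 = -2.6
  s[V,V] = ((2.3333)·(2.3333) + (-1.6667)·(-1.6667) + (1.3333)·(1.3333) + (-2.6667)·(-2.6667) + (-0.6667)·(-0.6667) + (1.3333)·(1.3333)) / 5 = 19.3333/5 = 3.8667
  s[V,W] = ((2.3333)·(0.5) + (-1.6667)·(-1.5) + (1.3333)·(1.5) + (-2.6667)·(2.5) + (-0.6667)·(-4.5) + (1.3333)·(1.5)) / 5 = 4/5 = 0.8
  s[W,W] = ((0.5)·(0.5) + (-1.5)·(-1.5) + (1.5)·(1.5) + (2.5)·(2.5) + (-4.5)·(-4.5) + (1.5)·(1.5)) / 5 = 33.5/5 = 6.7
  Sample standard deviations s_i = √(s[i,i]):
  s(U) = √(1.8667) = 1.3663
  s(V) = √(3.8667) = 1.9664
  s(W) = √(6.7) = 2.5884

Step 3 — r_{ij} = s_{ij} / (s_i · s_j):
  r[U,U] = 1 (diagonal).
  r[U,V] = 0.0667 / (1.3663 · 1.9664) = 0.0667 / 2.6866 = 0.0248
  r[U,W] = -2.6 / (1.3663 · 2.5884) = -2.6 / 3.5365 = -0.7352
  r[V,V] = 1 (diagonal).
  r[V,W] = 0.8 / (1.9664 · 2.5884) = 0.8 / 5.0899 = 0.1572
  r[W,W] = 1 (diagonal).

R is symmetric with unit diagonal. Assembling:

R = [[1, 0.0248, -0.7352],
 [0.0248, 1, 0.1572],
 [-0.7352, 0.1572, 1]]


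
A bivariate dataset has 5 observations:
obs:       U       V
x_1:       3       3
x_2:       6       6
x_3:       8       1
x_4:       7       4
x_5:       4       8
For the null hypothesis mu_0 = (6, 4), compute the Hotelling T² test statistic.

Step 1 — sample mean vector:
  mean(U) = (3 + 6 + 8 + 7 + 4) / 5 = 28/5 = 5.6
  mean(V) = (3 + 6 + 1 + 4 + 8) / 5 = 22/5 = 4.4
  x̄ = (5.6, 4.4),  deviation x̄ - mu_0 = (5.6, 4.4) - (6, 4) = (-0.4, 0.4).

Step 2 — sample covariance matrix, S[i,j] = (1/(n-1)) · Σ_k (x_{k,i} - mean_i) · (x_{k,j} - mean_j), divisor n-1 = 4:
  S[U,U] = ((-2.6)·(-2.6) + (0.4)·(0.4) + (2.4)·(2.4) + (1.4)·(1.4) + (-1.6)·(-1.6)) / 4 = 17.2/4 = 4.3
  S[U,V] = ((-2.6)·(-1.4) + (0.4)·(1.6) + (2.4)·(-3.4) + (1.4)·(-0.4) + (-1.6)·(3.6)) / 4 = -10.2/4 = -2.55
  S[V,V] = ((-1.4)·(-1.4) + (1.6)·(1.6) + (-3.4)·(-3.4) + (-0.4)·(-0.4) + (3.6)·(3.6)) / 4 = 29.2/4 = 7.3
  S = [[4.3, -2.55],
 [-2.55, 7.3]].

Step 3 — invert S. det(S) = 4.3·7.3 - (-2.55)² = 24.8875.
  S^{-1} = (1/det) · [[d, -b], [-b, a]] = [[0.2933, 0.1025],
 [0.1025, 0.1728]].

Step 4 — quadratic form (x̄ - mu_0)^T · S^{-1} · (x̄ - mu_0):
  S^{-1} · (x̄ - mu_0) = (-0.0763, 0.0281),
  (x̄ - mu_0)^T · [...] = (-0.4)·(-0.0763) + (0.4)·(0.0281) = 0.0418.

Step 5 — scale by n: T² = 5 · 0.0418 = 0.2089.

T² ≈ 0.2089


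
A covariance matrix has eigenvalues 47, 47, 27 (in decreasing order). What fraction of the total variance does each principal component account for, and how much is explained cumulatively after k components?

Step 1 — total variance = trace(Sigma) = Σ λ_i = 47 + 47 + 27 = 121.

Step 2 — fraction explained by component i = λ_i / Σ λ:
  PC1: 47/121 = 0.3884
  PC2: 47/121 = 0.3884
  PC3: 27/121 = 0.2231

Step 3 — cumulative fraction after k components = (λ_1 + ... + λ_k) / Σ λ:
  k = 1: 47/121 = 0.3884
  k = 2: (47 + 47)/121 = 94/121 = 0.7769
  k = 3: (47 + 47 + 27)/121 = 121/121 = 1

Summary (fraction, with percent):

explained: PC1 0.3884 (38.84%), PC2 0.3884 (38.84%), PC3 0.2231 (22.31%);  cumulative: 0.3884, 0.7769, 1


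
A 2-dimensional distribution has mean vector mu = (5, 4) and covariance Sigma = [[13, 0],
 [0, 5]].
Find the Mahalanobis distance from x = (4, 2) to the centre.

Step 1 — centre the observation: (x - mu) = (-1, -2).

Step 2 — invert Sigma. det(Sigma) = 13·5 - (0)² = 65.
  Sigma^{-1} = (1/det) · [[d, -b], [-b, a]] = [[0.0769, 0],
 [0, 0.2]].

Step 3 — form the quadratic (x - mu)^T · Sigma^{-1} · (x - mu):
  Sigma^{-1} · (x - mu) = (-0.0769, -0.4).
  (x - mu)^T · [Sigma^{-1} · (x - mu)] = (-1)·(-0.0769) + (-2)·(-0.4) = 0.8769.

Step 4 — take square root: d = √(0.8769) ≈ 0.9364.

d(x, mu) = √(0.8769) ≈ 0.9364


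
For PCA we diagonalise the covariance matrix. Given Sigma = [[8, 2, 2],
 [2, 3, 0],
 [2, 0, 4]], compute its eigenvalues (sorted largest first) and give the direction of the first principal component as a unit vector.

Step 1 — characteristic polynomial p(λ) = det(λI - Sigma) = λ³ - tr·λ² + c_1·λ - det, where tr = trace, c_1 = sum of the principal 2×2 minors, det = det(Sigma):
  tr = 8 + 3 + 4 = 15,
  c_1 = (8·3 - (2)²) + (8·4 - (2)²) + (3·4 - (0)²) = 20 + 28 + 12 = 60,
  det = 8·(3·4 - (0)²) - (2)·((2)·4 - (0)·(2)) + (2)·((2)·(0) - 3·(2)) = 8·(12) - (2)·(8) + (2)·(-6) = 68.
  So p(λ) = λ³ - 15λ² + 60λ - 68.
Step 2 — look for an integer root (rational root theorem: any rational root is an integer divisor of 68). Testing λ = 2:
  p(2) = 8 - 60 + 120 - 68 = 0  ✓
  Dividing out (λ - 2): p(λ) = (λ - 2)(λ² - 13λ + 34).
Step 3 — remaining eigenvalues from the quadratic λ² - 13λ + 34 = 0:
  Δ = 13² - 4·34 = 169 - 136 = 33,  λ = (13 ± √33)/2 = (13 ± 5.7446)/2 ≈ 9.3723 or 3.6277.
  Sorted: λ_1 = 9.3723,  λ_2 = 3.6277,  λ_3 = 2  (check: sum = 15 = tr ✓).

Step 4 — unit eigenvector for λ_1 ≈ 9.3723: v spans the null space of (Sigma - λ_1 I), whose rows are
  r_1 = (-1.3723, 2, 2),  r_2 = (2, -6.3723, 0),  r_3 = (2, 0, -5.3723).
  v is orthogonal to every row, so take v ∝ r_1 × r_2 = ((2)·(0) - (2)·(-6.3723), (2)·(2) - (-1.3723)·(0), (-1.3723)·(-6.3723) - (2)·(2)) ≈ (12.7446, 4, 4.7446).
  Let u = (12.7446, 4, 4.7446).
  ||u|| = √((12.7446)² + (4)² + (4.7446)²) = √(200.9348) ≈ 14.1751,  v_1 = u/||u|| ≈ (0.8991, 0.2822, 0.3347) (||v_1|| = 1).

λ_1 = 9.3723,  λ_2 = 3.6277,  λ_3 = 2;  v_1 ≈ (0.8991, 0.2822, 0.3347)


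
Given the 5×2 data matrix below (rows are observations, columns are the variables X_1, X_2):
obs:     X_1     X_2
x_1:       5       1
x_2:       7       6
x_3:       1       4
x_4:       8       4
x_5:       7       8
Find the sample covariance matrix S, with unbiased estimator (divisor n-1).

Step 1 — column means:
  mean(X_1) = (5 + 7 + 1 + 8 + 7) / 5 = 28/5 = 5.6
  mean(X_2) = (1 + 6 + 4 + 4 + 8) / 5 = 23/5 = 4.6

Step 2 — sample covariance S[i,j] = (1/(n-1)) · Σ_k (x_{k,i} - mean_i) · (x_{k,j} - mean_j), with n-1 = 4.
  S[X_1,X_1] = ((-0.6)·(-0.6) + (1.4)·(1.4) + (-4.6)·(-4.6) + (2.4)·(2.4) + (1.4)·(1.4)) / 4 = 31.2/4 = 7.8
  S[X_1,X_2] = ((-0.6)·(-3.6) + (1.4)·(1.4) + (-4.6)·(-0.6) + (2.4)·(-0.6) + (1.4)·(3.4)) / 4 = 10.2/4 = 2.55
  S[X_2,X_2] = ((-3.6)·(-3.6) + (1.4)·(1.4) + (-0.6)·(-0.6) + (-0.6)·(-0.6) + (3.4)·(3.4)) / 4 = 27.2/4 = 6.8

S is symmetric (S[j,i] = S[i,j]). Assembling:

S = [[7.8, 2.55],
 [2.55, 6.8]]


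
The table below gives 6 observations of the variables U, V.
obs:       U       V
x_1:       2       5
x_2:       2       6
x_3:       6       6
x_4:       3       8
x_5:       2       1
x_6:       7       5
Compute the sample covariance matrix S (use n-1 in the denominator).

Step 1 — column means:
  mean(U) = (2 + 2 + 6 + 3 + 2 + 7) / 6 = 22/6 = 3.6667
  mean(V) = (5 + 6 + 6 + 8 + 1 + 5) / 6 = 31/6 = 5.1667

Step 2 — sample covariance S[i,j] = (1/(n-1)) · Σ_k (x_{k,i} - mean_i) · (x_{k,j} - mean_j), with n-1 = 5.
  S[U,U] = ((-1.6667)·(-1.6667) + (-1.6667)·(-1.6667) + (2.3333)·(2.3333) + (-0.6667)·(-0.6667) + (-1.6667)·(-1.6667) + (3.3333)·(3.3333)) / 5 = 25.3333/5 = 5.0667
  S[U,V] = ((-1.6667)·(-0.1667) + (-1.6667)·(0.8333) + (2.3333)·(0.8333) + (-0.6667)·(2.8333) + (-1.6667)·(-4.1667) + (3.3333)·(-0.1667)) / 5 = 5.3333/5 = 1.0667
  S[V,V] = ((-0.1667)·(-0.1667) + (0.8333)·(0.8333) + (0.8333)·(0.8333) + (2.8333)·(2.8333) + (-4.1667)·(-4.1667) + (-0.1667)·(-0.1667)) / 5 = 26.8333/5 = 5.3667

S is symmetric (S[j,i] = S[i,j]). Assembling:

S = [[5.0667, 1.0667],
 [1.0667, 5.3667]]


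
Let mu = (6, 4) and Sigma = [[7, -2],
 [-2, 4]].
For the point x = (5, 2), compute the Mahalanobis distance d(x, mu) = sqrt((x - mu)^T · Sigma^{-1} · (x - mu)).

Step 1 — centre the observation: (x - mu) = (-1, -2).

Step 2 — invert Sigma. det(Sigma) = 7·4 - (-2)² = 24.
  Sigma^{-1} = (1/det) · [[d, -b], [-b, a]] = [[0.1667, 0.0833],
 [0.0833, 0.2917]].

Step 3 — form the quadratic (x - mu)^T · Sigma^{-1} · (x - mu):
  Sigma^{-1} · (x - mu) = (-0.3333, -0.6667).
  (x - mu)^T · [Sigma^{-1} · (x - mu)] = (-1)·(-0.3333) + (-2)·(-0.6667) = 1.6667.

Step 4 — take square root: d = √(1.6667) ≈ 1.291.

d(x, mu) = √(1.6667) ≈ 1.291


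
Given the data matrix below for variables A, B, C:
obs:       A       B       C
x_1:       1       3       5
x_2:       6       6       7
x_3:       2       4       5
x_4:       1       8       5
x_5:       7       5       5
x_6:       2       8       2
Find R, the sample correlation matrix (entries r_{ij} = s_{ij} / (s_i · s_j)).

Step 1 — column means:
  mean(A) = (1 + 6 + 2 + 1 + 7 + 2) / 6 = 19/6 = 3.1667
  mean(B) = (3 + 6 + 4 + 8 + 5 + 8) / 6 = 34/6 = 5.6667
  mean(C) = (5 + 7 + 5 + 5 + 5 + 2) / 6 = 29/6 = 4.8333

Step 2 — sample variances and covariances s[i,j] = (1/(n-1)) · Σ_k (x_{k,i} - mean_i) · (x_{k,j} - mean_j), with n-1 = 5:
  s[A,A] = ((-2.1667)·(-2.1667) + (2.8333)·(2.8333) + (-1.1667)·(-1.1667) + (-2.1667)·(-2.1667) + (3.8333)·(3.8333) + (-1.1667)·(-1.1667)) / 5 = 34.8333/5 = 6.9667
  s[A,B] = ((-2.1667)·(-2.6667) + (2.8333)·(0.3333) + (-1.1667)·(-1.6667) + (-2.1667)·(2.3333) + (3.8333)·(-0.6667) + (-1.1667)·(2.3333)) / 5 = -1.6667/5 = -0.3333
  s[A,C] = ((-2.1667)·(0.1667) + (2.8333)·(2.1667) + (-1.1667)·(0.1667) + (-2.1667)·(0.1667) + (3.8333)·(0.1667) + (-1.1667)·(-2.8333)) / 5 = 9.1667/5 = 1.8333
  s[B,B] = ((-2.6667)·(-2.6667) + (0.3333)·(0.3333) + (-1.6667)·(-1.6667) + (2.3333)·(2.3333) + (-0.6667)·(-0.6667) + (2.3333)·(2.3333)) / 5 = 21.3333/5 = 4.2667
  s[B,C] = ((-2.6667)·(0.1667) + (0.3333)·(2.1667) + (-1.6667)·(0.1667) + (2.3333)·(0.1667) + (-0.6667)·(0.1667) + (2.3333)·(-2.8333)) / 5 = -6.3333/5 = -1.2667
  s[C,C] = ((0.1667)·(0.1667) + (2.1667)·(2.1667) + (0.1667)·(0.1667) + (0.1667)·(0.1667) + (0.1667)·(0.1667) + (-2.8333)·(-2.8333)) / 5 = 12.8333/5 = 2.5667
  Sample standard deviations s_i = √(s[i,i]):
  s(A) = √(6.9667) = 2.6394
  s(B) = √(4.2667) = 2.0656
  s(C) = √(2.5667) = 1.6021

Step 3 — r_{ij} = s_{ij} / (s_i · s_j):
  r[A,A] = 1 (diagonal).
  r[A,B] = -0.3333 / (2.6394 · 2.0656) = -0.3333 / 5.452 = -0.0611
  r[A,C] = 1.8333 / (2.6394 · 1.6021) = 1.8333 / 4.2286 = 0.4336
  r[B,B] = 1 (diagonal).
  r[B,C] = -1.2667 / (2.0656 · 1.6021) = -1.2667 / 3.3092 = -0.3828
  r[C,C] = 1 (diagonal).

R is symmetric with unit diagonal. Assembling:

R = [[1, -0.0611, 0.4336],
 [-0.0611, 1, -0.3828],
 [0.4336, -0.3828, 1]]


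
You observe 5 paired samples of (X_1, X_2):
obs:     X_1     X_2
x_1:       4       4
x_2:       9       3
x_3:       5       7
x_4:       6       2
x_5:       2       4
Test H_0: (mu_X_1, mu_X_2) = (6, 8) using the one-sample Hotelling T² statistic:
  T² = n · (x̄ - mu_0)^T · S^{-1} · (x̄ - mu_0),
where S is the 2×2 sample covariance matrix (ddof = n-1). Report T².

Step 1 — sample mean vector:
  mean(X_1) = (4 + 9 + 5 + 6 + 2) / 5 = 26/5 = 5.2
  mean(X_2) = (4 + 3 + 7 + 2 + 4) / 5 = 20/5 = 4
  x̄ = (5.2, 4),  deviation x̄ - mu_0 = (5.2, 4) - (6, 8) = (-0.8, -4).

Step 2 — sample covariance matrix, S[i,j] = (1/(n-1)) · Σ_k (x_{k,i} - mean_i) · (x_{k,j} - mean_j), divisor n-1 = 4:
  S[X_1,X_1] = ((-1.2)·(-1.2) + (3.8)·(3.8) + (-0.2)·(-0.2) + (0.8)·(0.8) + (-3.2)·(-3.2)) / 4 = 26.8/4 = 6.7
  S[X_1,X_2] = ((-1.2)·(0) + (3.8)·(-1) + (-0.2)·(3) + (0.8)·(-2) + (-3.2)·(0)) / 4 = -6/4 = -1.5
  S[X_2,X_2] = ((0)·(0) + (-1)·(-1) + (3)·(3) + (-2)·(-2) + (0)·(0)) / 4 = 14/4 = 3.5
  S = [[6.7, -1.5],
 [-1.5, 3.5]].

Step 3 — invert S. det(S) = 6.7·3.5 - (-1.5)² = 21.2.
  S^{-1} = (1/det) · [[d, -b], [-b, a]] = [[0.1651, 0.0708],
 [0.0708, 0.316]].

Step 4 — quadratic form (x̄ - mu_0)^T · S^{-1} · (x̄ - mu_0):
  S^{-1} · (x̄ - mu_0) = (-0.4151, -1.3208),
  (x̄ - mu_0)^T · [...] = (-0.8)·(-0.4151) + (-4)·(-1.3208) = 5.6151.

Step 5 — scale by n: T² = 5 · 5.6151 = 28.0755.

T² ≈ 28.0755


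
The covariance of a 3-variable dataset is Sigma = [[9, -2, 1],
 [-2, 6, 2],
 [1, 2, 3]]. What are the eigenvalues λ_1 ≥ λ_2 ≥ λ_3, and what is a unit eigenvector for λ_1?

Step 1 — characteristic polynomial p(λ) = det(λI - Sigma) = λ³ - tr·λ² + c_1·λ - det, where tr = trace, c_1 = sum of the principal 2×2 minors, det = det(Sigma):
  tr = 9 + 6 + 3 = 18,
  c_1 = (9·6 - (-2)²) + (9·3 - (1)²) + (6·3 - (2)²) = 50 + 26 + 14 = 90,
  det = 9·(6·3 - (2)²) - (-2)·((-2)·3 - (2)·(1)) + (1)·((-2)·(2) - 6·(1)) = 9·(14) - (-2)·(-8) + (1)·(-10) = 100.
  So p(λ) = λ³ - 18λ² + 90λ - 100.
Step 2 — look for an integer root (rational root theorem: any rational root is an integer divisor of 100). Testing λ = 10:
  p(10) = 1000 - 1800 + 900 - 100 = 0  ✓
  Dividing out (λ - 10): p(λ) = (λ - 10)(λ² - 8λ + 10).
Step 3 — remaining eigenvalues from the quadratic λ² - 8λ + 10 = 0:
  Δ = 8² - 4·10 = 64 - 40 = 24,  λ = (8 ± √24)/2 = (8 ± 4.899)/2 ≈ 6.4495 or 1.5505.
  Sorted: λ_1 = 10,  λ_2 = 6.4495,  λ_3 = 1.5505  (check: sum = 18 = tr ✓).

Step 4 — unit eigenvector for λ_1 = 10: v spans the null space of (Sigma - λ_1 I), whose rows are
  r_1 = (-1, -2, 1),  r_2 = (-2, -4, 2),  r_3 = (1, 2, -7).
  v is orthogonal to every row, so take v ∝ r_1 × r_3 = ((-2)·(-7) - (1)·(2), (1)·(1) - (-1)·(-7), (-1)·(2) - (-2)·(1)) = (12, -6, 0).
  Rescale (divide by 6): u = (2, -1, 0).
  ||u|| = √((2)² + (-1)² + (0)²) = √(5) ≈ 2.2361,  v_1 = u/||u|| ≈ (0.8944, -0.4472, 0) (||v_1|| = 1).

λ_1 = 10,  λ_2 = 6.4495,  λ_3 = 1.5505;  v_1 ≈ (0.8944, -0.4472, 0)


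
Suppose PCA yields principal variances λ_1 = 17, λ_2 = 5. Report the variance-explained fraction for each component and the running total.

Step 1 — total variance = trace(Sigma) = Σ λ_i = 17 + 5 = 22.

Step 2 — fraction explained by component i = λ_i / Σ λ:
  PC1: 17/22 = 0.7727
  PC2: 5/22 = 0.2273

Step 3 — cumulative fraction after k components = (λ_1 + ... + λ_k) / Σ λ:
  k = 1: 17/22 = 0.7727
  k = 2: (17 + 5)/22 = 22/22 = 1

Summary (fraction, with percent):

explained: PC1 0.7727 (77.27%), PC2 0.2273 (22.73%);  cumulative: 0.7727, 1


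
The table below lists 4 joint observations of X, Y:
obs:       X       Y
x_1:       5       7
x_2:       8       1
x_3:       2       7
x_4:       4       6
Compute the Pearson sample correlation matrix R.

Step 1 — column means:
  mean(X) = (5 + 8 + 2 + 4) / 4 = 19/4 = 4.75
  mean(Y) = (7 + 1 + 7 + 6) / 4 = 21/4 = 5.25

Step 2 — sample variances and covariances s[i,j] = (1/(n-1)) · Σ_k (x_{k,i} - mean_i) · (x_{k,j} - mean_j), with n-1 = 3:
  s[X,X] = ((0.25)·(0.25) + (3.25)·(3.25) + (-2.75)·(-2.75) + (-0.75)·(-0.75)) / 3 = 18.75/3 = 6.25
  s[X,Y] = ((0.25)·(1.75) + (3.25)·(-4.25) + (-2.75)·(1.75) + (-0.75)·(0.75)) / 3 = -18.75/3 = -6.25
  s[Y,Y] = ((1.75)·(1.75) + (-4.25)·(-4.25) + (1.75)·(1.75) + (0.75)·(0.75)) / 3 = 24.75/3 = 8.25
  Sample standard deviations s_i = √(s[i,i]):
  s(X) = √(6.25) = 2.5
  s(Y) = √(8.25) = 2.8723

Step 3 — r_{ij} = s_{ij} / (s_i · s_j):
  r[X,X] = 1 (diagonal).
  r[X,Y] = -6.25 / (2.5 · 2.8723) = -6.25 / 7.1807 = -0.8704
  r[Y,Y] = 1 (diagonal).

R is symmetric with unit diagonal. Assembling:

R = [[1, -0.8704],
 [-0.8704, 1]]


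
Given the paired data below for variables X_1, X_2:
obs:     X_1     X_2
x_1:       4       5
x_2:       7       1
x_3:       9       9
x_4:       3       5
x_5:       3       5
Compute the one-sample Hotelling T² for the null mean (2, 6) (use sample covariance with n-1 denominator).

Step 1 — sample mean vector:
  mean(X_1) = (4 + 7 + 9 + 3 + 3) / 5 = 26/5 = 5.2
  mean(X_2) = (5 + 1 + 9 + 5 + 5) / 5 = 25/5 = 5
  x̄ = (5.2, 5),  deviation x̄ - mu_0 = (5.2, 5) - (2, 6) = (3.2, -1).

Step 2 — sample covariance matrix, S[i,j] = (1/(n-1)) · Σ_k (x_{k,i} - mean_i) · (x_{k,j} - mean_j), divisor n-1 = 4:
  S[X_1,X_1] = ((-1.2)·(-1.2) + (1.8)·(1.8) + (3.8)·(3.8) + (-2.2)·(-2.2) + (-2.2)·(-2.2)) / 4 = 28.8/4 = 7.2
  S[X_1,X_2] = ((-1.2)·(0) + (1.8)·(-4) + (3.8)·(4) + (-2.2)·(0) + (-2.2)·(0)) / 4 = 8/4 = 2
  S[X_2,X_2] = ((0)·(0) + (-4)·(-4) + (4)·(4) + (0)·(0) + (0)·(0)) / 4 = 32/4 = 8
  S = [[7.2, 2],
 [2, 8]].

Step 3 — invert S. det(S) = 7.2·8 - (2)² = 53.6.
  S^{-1} = (1/det) · [[d, -b], [-b, a]] = [[0.1493, -0.0373],
 [-0.0373, 0.1343]].

Step 4 — quadratic form (x̄ - mu_0)^T · S^{-1} · (x̄ - mu_0):
  S^{-1} · (x̄ - mu_0) = (0.5149, -0.2537),
  (x̄ - mu_0)^T · [...] = (3.2)·(0.5149) + (-1)·(-0.2537) = 1.9015.

Step 5 — scale by n: T² = 5 · 1.9015 = 9.5075.

T² ≈ 9.5075


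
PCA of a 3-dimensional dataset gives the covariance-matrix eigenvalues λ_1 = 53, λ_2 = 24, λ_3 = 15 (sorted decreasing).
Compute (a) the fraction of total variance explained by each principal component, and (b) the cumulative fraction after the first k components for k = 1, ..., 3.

Step 1 — total variance = trace(Sigma) = Σ λ_i = 53 + 24 + 15 = 92.

Step 2 — fraction explained by component i = λ_i / Σ λ:
  PC1: 53/92 = 0.5761
  PC2: 24/92 = 0.2609
  PC3: 15/92 = 0.163

Step 3 — cumulative fraction after k components = (λ_1 + ... + λ_k) / Σ λ:
  k = 1: 53/92 = 0.5761
  k = 2: (53 + 24)/92 = 77/92 = 0.837
  k = 3: (53 + 24 + 15)/92 = 92/92 = 1

Summary (fraction, with percent):

explained: PC1 0.5761 (57.61%), PC2 0.2609 (26.09%), PC3 0.163 (16.3%);  cumulative: 0.5761, 0.837, 1


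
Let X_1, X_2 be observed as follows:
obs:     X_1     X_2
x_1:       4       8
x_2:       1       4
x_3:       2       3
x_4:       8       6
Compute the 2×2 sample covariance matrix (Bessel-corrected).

Step 1 — column means:
  mean(X_1) = (4 + 1 + 2 + 8) / 4 = 15/4 = 3.75
  mean(X_2) = (8 + 4 + 3 + 6) / 4 = 21/4 = 5.25

Step 2 — sample covariance S[i,j] = (1/(n-1)) · Σ_k (x_{k,i} - mean_i) · (x_{k,j} - mean_j), with n-1 = 3.
  S[X_1,X_1] = ((0.25)·(0.25) + (-2.75)·(-2.75) + (-1.75)·(-1.75) + (4.25)·(4.25)) / 3 = 28.75/3 = 9.5833
  S[X_1,X_2] = ((0.25)·(2.75) + (-2.75)·(-1.25) + (-1.75)·(-2.25) + (4.25)·(0.75)) / 3 = 11.25/3 = 3.75
  S[X_2,X_2] = ((2.75)·(2.75) + (-1.25)·(-1.25) + (-2.25)·(-2.25) + (0.75)·(0.75)) / 3 = 14.75/3 = 4.9167

S is symmetric (S[j,i] = S[i,j]). Assembling:

S = [[9.5833, 3.75],
 [3.75, 4.9167]]


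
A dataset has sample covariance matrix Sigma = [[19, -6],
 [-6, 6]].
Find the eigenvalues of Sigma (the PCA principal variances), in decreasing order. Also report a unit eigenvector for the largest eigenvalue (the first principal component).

Step 1 — characteristic polynomial of 2×2 Sigma:
  det(Sigma - λI) = λ² - trace · λ + det = 0.
  trace = 19 + 6 = 25, det = 19·6 - (-6)² = 78.
Step 2 — discriminant:
  Δ = trace² - 4·det = 625 - 312 = 313.
Step 3 — eigenvalues:
  λ = (trace ± √Δ)/2 = (25 ± 17.6918)/2,
  λ_1 = 21.3459,  λ_2 = 3.6541.

Step 4 — unit eigenvector for λ_1: solve (Sigma - λ_1 I)v = 0. First row:
  (19 - 21.3459)·v_x + (-6)·v_y = 0, i.e. (-2.3459)·v_x + (-6)·v_y = 0,
  so v ∝ (b, λ_1 - a) = (-6, 2.3459); multiply by -1 so the first entry is positive: u = (6, -2.3459).
  ||u|| = √((6)² + (-2.3459)²) = √(41.5033) ≈ 6.4423,
  v_1 = u/||u|| ≈ (0.9313, -0.3641) (||v_1|| = 1).

λ_1 = 21.3459,  λ_2 = 3.6541;  v_1 ≈ (0.9313, -0.3641)


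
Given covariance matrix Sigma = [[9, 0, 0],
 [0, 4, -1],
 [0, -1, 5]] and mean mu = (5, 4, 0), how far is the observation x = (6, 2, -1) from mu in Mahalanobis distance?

Step 1 — centre the observation: (x - mu) = (1, -2, -1).

Step 2 — invert Sigma (cofactor / det for 3×3, or solve directly):
  Sigma^{-1} = [[0.1111, 0, 0],
 [0, 0.2632, 0.0526],
 [0, 0.0526, 0.2105]].

Step 3 — form the quadratic (x - mu)^T · Sigma^{-1} · (x - mu):
  Sigma^{-1} · (x - mu) = (0.1111, -0.5789, -0.3158).
  (x - mu)^T · [Sigma^{-1} · (x - mu)] = (1)·(0.1111) + (-2)·(-0.5789) + (-1)·(-0.3158) = 1.5848.

Step 4 — take square root: d = √(1.5848) ≈ 1.2589.

d(x, mu) = √(1.5848) ≈ 1.2589


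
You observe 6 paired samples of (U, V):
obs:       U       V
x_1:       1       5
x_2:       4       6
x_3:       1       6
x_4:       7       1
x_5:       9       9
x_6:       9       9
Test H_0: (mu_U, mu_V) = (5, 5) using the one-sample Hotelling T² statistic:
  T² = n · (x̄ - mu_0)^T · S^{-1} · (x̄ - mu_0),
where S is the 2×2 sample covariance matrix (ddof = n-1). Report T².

Step 1 — sample mean vector:
  mean(U) = (1 + 4 + 1 + 7 + 9 + 9) / 6 = 31/6 = 5.1667
  mean(V) = (5 + 6 + 6 + 1 + 9 + 9) / 6 = 36/6 = 6
  x̄ = (5.1667, 6),  deviation x̄ - mu_0 = (5.1667, 6) - (5, 5) = (0.1667, 1).

Step 2 — sample covariance matrix, S[i,j] = (1/(n-1)) · Σ_k (x_{k,i} - mean_i) · (x_{k,j} - mean_j), divisor n-1 = 5:
  S[U,U] = ((-4.1667)·(-4.1667) + (-1.1667)·(-1.1667) + (-4.1667)·(-4.1667) + (1.8333)·(1.8333) + (3.8333)·(3.8333) + (3.8333)·(3.8333)) / 5 = 68.8333/5 = 13.7667
  S[U,V] = ((-4.1667)·(-1) + (-1.1667)·(0) + (-4.1667)·(0) + (1.8333)·(-5) + (3.8333)·(3) + (3.8333)·(3)) / 5 = 18/5 = 3.6
  S[V,V] = ((-1)·(-1) + (0)·(0) + (0)·(0) + (-5)·(-5) + (3)·(3) + (3)·(3)) / 5 = 44/5 = 8.8
  S = [[13.7667, 3.6],
 [3.6, 8.8]].

Step 3 — invert S. det(S) = 13.7667·8.8 - (3.6)² = 108.1867.
  S^{-1} = (1/det) · [[d, -b], [-b, a]] = [[0.0813, -0.0333],
 [-0.0333, 0.1272]].

Step 4 — quadratic form (x̄ - mu_0)^T · S^{-1} · (x̄ - mu_0):
  S^{-1} · (x̄ - mu_0) = (-0.0197, 0.1217),
  (x̄ - mu_0)^T · [...] = (0.1667)·(-0.0197) + (1)·(0.1217) = 0.1184.

Step 5 — scale by n: T² = 6 · 0.1184 = 0.7105.

T² ≈ 0.7105


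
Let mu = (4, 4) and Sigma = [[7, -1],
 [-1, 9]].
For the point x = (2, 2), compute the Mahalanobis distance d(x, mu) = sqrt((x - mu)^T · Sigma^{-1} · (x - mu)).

Step 1 — centre the observation: (x - mu) = (-2, -2).

Step 2 — invert Sigma. det(Sigma) = 7·9 - (-1)² = 62.
  Sigma^{-1} = (1/det) · [[d, -b], [-b, a]] = [[0.1452, 0.0161],
 [0.0161, 0.1129]].

Step 3 — form the quadratic (x - mu)^T · Sigma^{-1} · (x - mu):
  Sigma^{-1} · (x - mu) = (-0.3226, -0.2581).
  (x - mu)^T · [Sigma^{-1} · (x - mu)] = (-2)·(-0.3226) + (-2)·(-0.2581) = 1.1613.

Step 4 — take square root: d = √(1.1613) ≈ 1.0776.

d(x, mu) = √(1.1613) ≈ 1.0776


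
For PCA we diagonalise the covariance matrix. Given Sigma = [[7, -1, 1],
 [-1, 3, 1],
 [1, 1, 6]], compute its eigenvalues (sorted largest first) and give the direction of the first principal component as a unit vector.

Step 1 — characteristic polynomial p(λ) = det(λI - Sigma) = λ³ - tr·λ² + c_1·λ - det, where tr = trace, c_1 = sum of the principal 2×2 minors, det = det(Sigma):
  tr = 7 + 3 + 6 = 16,
  c_1 = (7·3 - (-1)²) + (7·6 - (1)²) + (3·6 - (1)²) = 20 + 41 + 17 = 78,
  det = 7·(3·6 - (1)²) - (-1)·((-1)·6 - (1)·(1)) + (1)·((-1)·(1) - 3·(1)) = 7·(17) - (-1)·(-7) + (1)·(-4) = 108.
  So p(λ) = λ³ - 16λ² + 78λ - 108.
Step 2 — look for an integer root (rational root theorem: any rational root is an integer divisor of 108). Testing λ = 6:
  p(6) = 216 - 576 + 468 - 108 = 0  ✓
  Dividing out (λ - 6): p(λ) = (λ - 6)(λ² - 10λ + 18).
Step 3 — remaining eigenvalues from the quadratic λ² - 10λ + 18 = 0:
  Δ = 10² - 4·18 = 100 - 72 = 28,  λ = (10 ± √28)/2 = (10 ± 5.2915)/2 ≈ 7.6458 or 2.3542.
  Sorted: λ_1 = 7.6458,  λ_2 = 6,  λ_3 = 2.3542  (check: sum = 16 = tr ✓).

Step 4 — unit eigenvector for λ_1 ≈ 7.6458: v spans the null space of (Sigma - λ_1 I), whose rows are
  r_1 = (-0.6458, -1, 1),  r_2 = (-1, -4.6458, 1),  r_3 = (1, 1, -1.6458).
  v is orthogonal to every row, so take v ∝ r_1 × r_2 = ((-1)·(1) - (1)·(-4.6458), (1)·(-1) - (-0.6458)·(1), (-0.6458)·(-4.6458) - (-1)·(-1)) ≈ (3.6458, -0.3542, 2).
  Let u = (3.6458, -0.3542, 2).
  ||u|| = √((3.6458)² + (-0.3542)² + (2)²) = √(17.417) ≈ 4.1734,  v_1 = u/||u|| ≈ (0.8736, -0.0849, 0.4792) (||v_1|| = 1).

λ_1 = 7.6458,  λ_2 = 6,  λ_3 = 2.3542;  v_1 ≈ (0.8736, -0.0849, 0.4792)


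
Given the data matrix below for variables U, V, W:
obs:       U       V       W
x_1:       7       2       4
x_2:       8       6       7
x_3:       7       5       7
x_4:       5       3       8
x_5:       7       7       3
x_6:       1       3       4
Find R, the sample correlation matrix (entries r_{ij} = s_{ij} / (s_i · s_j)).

Step 1 — column means:
  mean(U) = (7 + 8 + 7 + 5 + 7 + 1) / 6 = 35/6 = 5.8333
  mean(V) = (2 + 6 + 5 + 3 + 7 + 3) / 6 = 26/6 = 4.3333
  mean(W) = (4 + 7 + 7 + 8 + 3 + 4) / 6 = 33/6 = 5.5

Step 2 — sample variances and covariances s[i,j] = (1/(n-1)) · Σ_k (x_{k,i} - mean_i) · (x_{k,j} - mean_j), with n-1 = 5:
  s[U,U] = ((1.1667)·(1.1667) + (2.1667)·(2.1667) + (1.1667)·(1.1667) + (-0.8333)·(-0.8333) + (1.1667)·(1.1667) + (-4.8333)·(-4.8333)) / 5 = 32.8333/5 = 6.5667
  s[U,V] = ((1.1667)·(-2.3333) + (2.1667)·(1.6667) + (1.1667)·(0.6667) + (-0.8333)·(-1.3333) + (1.1667)·(2.6667) + (-4.8333)·(-1.3333)) / 5 = 12.3333/5 = 2.4667
  s[U,W] = ((1.1667)·(-1.5) + (2.1667)·(1.5) + (1.1667)·(1.5) + (-0.8333)·(2.5) + (1.1667)·(-2.5) + (-4.8333)·(-1.5)) / 5 = 5.5/5 = 1.1
  s[V,V] = ((-2.3333)·(-2.3333) + (1.6667)·(1.6667) + (0.6667)·(0.6667) + (-1.3333)·(-1.3333) + (2.6667)·(2.6667) + (-1.3333)·(-1.3333)) / 5 = 19.3333/5 = 3.8667
  s[V,W] = ((-2.3333)·(-1.5) + (1.6667)·(1.5) + (0.6667)·(1.5) + (-1.3333)·(2.5) + (2.6667)·(-2.5) + (-1.3333)·(-1.5)) / 5 = -1/5 = -0.2
  s[W,W] = ((-1.5)·(-1.5) + (1.5)·(1.5) + (1.5)·(1.5) + (2.5)·(2.5) + (-2.5)·(-2.5) + (-1.5)·(-1.5)) / 5 = 21.5/5 = 4.3
  Sample standard deviations s_i = √(s[i,i]):
  s(U) = √(6.5667) = 2.5626
  s(V) = √(3.8667) = 1.9664
  s(W) = √(4.3) = 2.0736

Step 3 — r_{ij} = s_{ij} / (s_i · s_j):
  r[U,U] = 1 (diagonal).
  r[U,V] = 2.4667 / (2.5626 · 1.9664) = 2.4667 / 5.039 = 0.4895
  r[U,W] = 1.1 / (2.5626 · 2.0736) = 1.1 / 5.3138 = 0.207
  r[V,V] = 1 (diagonal).
  r[V,W] = -0.2 / (1.9664 · 2.0736) = -0.2 / 4.0776 = -0.049
  r[W,W] = 1 (diagonal).

R is symmetric with unit diagonal. Assembling:

R = [[1, 0.4895, 0.207],
 [0.4895, 1, -0.049],
 [0.207, -0.049, 1]]


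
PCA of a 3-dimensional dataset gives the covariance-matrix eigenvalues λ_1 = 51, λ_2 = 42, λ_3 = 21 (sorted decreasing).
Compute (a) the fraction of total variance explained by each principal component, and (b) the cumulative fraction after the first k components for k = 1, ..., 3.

Step 1 — total variance = trace(Sigma) = Σ λ_i = 51 + 42 + 21 = 114.

Step 2 — fraction explained by component i = λ_i / Σ λ:
  PC1: 51/114 = 0.4474
  PC2: 42/114 = 0.3684
  PC3: 21/114 = 0.1842

Step 3 — cumulative fraction after k components = (λ_1 + ... + λ_k) / Σ λ:
  k = 1: 51/114 = 0.4474
  k = 2: (51 + 42)/114 = 93/114 = 0.8158
  k = 3: (51 + 42 + 21)/114 = 114/114 = 1

Summary (fraction, with percent):

explained: PC1 0.4474 (44.74%), PC2 0.3684 (36.84%), PC3 0.1842 (18.42%);  cumulative: 0.4474, 0.8158, 1


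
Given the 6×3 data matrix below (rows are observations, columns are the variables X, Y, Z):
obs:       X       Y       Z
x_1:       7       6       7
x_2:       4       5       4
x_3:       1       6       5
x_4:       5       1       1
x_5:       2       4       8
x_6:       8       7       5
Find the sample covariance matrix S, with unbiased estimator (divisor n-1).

Step 1 — column means:
  mean(X) = (7 + 4 + 1 + 5 + 2 + 8) / 6 = 27/6 = 4.5
  mean(Y) = (6 + 5 + 6 + 1 + 4 + 7) / 6 = 29/6 = 4.8333
  mean(Z) = (7 + 4 + 5 + 1 + 8 + 5) / 6 = 30/6 = 5

Step 2 — sample covariance S[i,j] = (1/(n-1)) · Σ_k (x_{k,i} - mean_i) · (x_{k,j} - mean_j), with n-1 = 5.
  S[X,X] = ((2.5)·(2.5) + (-0.5)·(-0.5) + (-3.5)·(-3.5) + (0.5)·(0.5) + (-2.5)·(-2.5) + (3.5)·(3.5)) / 5 = 37.5/5 = 7.5
  S[X,Y] = ((2.5)·(1.1667) + (-0.5)·(0.1667) + (-3.5)·(1.1667) + (0.5)·(-3.8333) + (-2.5)·(-0.8333) + (3.5)·(2.1667)) / 5 = 6.5/5 = 1.3
  S[X,Z] = ((2.5)·(2) + (-0.5)·(-1) + (-3.5)·(0) + (0.5)·(-4) + (-2.5)·(3) + (3.5)·(0)) / 5 = -4/5 = -0.8
  S[Y,Y] = ((1.1667)·(1.1667) + (0.1667)·(0.1667) + (1.1667)·(1.1667) + (-3.8333)·(-3.8333) + (-0.8333)·(-0.8333) + (2.1667)·(2.1667)) / 5 = 22.8333/5 = 4.5667
  S[Y,Z] = ((1.1667)·(2) + (0.1667)·(-1) + (1.1667)·(0) + (-3.8333)·(-4) + (-0.8333)·(3) + (2.1667)·(0)) / 5 = 15/5 = 3
  S[Z,Z] = ((2)·(2) + (-1)·(-1) + (0)·(0) + (-4)·(-4) + (3)·(3) + (0)·(0)) / 5 = 30/5 = 6

S is symmetric (S[j,i] = S[i,j]). Assembling:

S = [[7.5, 1.3, -0.8],
 [1.3, 4.5667, 3],
 [-0.8, 3, 6]]
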